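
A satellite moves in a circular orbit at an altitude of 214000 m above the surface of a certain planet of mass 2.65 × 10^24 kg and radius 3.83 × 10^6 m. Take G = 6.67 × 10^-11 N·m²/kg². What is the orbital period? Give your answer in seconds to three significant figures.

r = R + h = 3.83 × 10^6 + 214000 = 4.044 × 10^6 m. Gravity provides the centripetal force: G M m / r² = m v² / r ⇒ v = √(GM/r) = 6611 m/s.
T = 2πr/v = 2π × 4.044 × 10^6 / 6611 = 3843 s.

3840 s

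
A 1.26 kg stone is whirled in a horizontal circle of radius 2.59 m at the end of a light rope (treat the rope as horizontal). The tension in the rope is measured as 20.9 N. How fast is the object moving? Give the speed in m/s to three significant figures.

6.55 m/s

T = m v²/r ⇒ v = √(T r / m) = √(20.9 × 2.59 / 1.26) = √42.96 = 6.554 m/s.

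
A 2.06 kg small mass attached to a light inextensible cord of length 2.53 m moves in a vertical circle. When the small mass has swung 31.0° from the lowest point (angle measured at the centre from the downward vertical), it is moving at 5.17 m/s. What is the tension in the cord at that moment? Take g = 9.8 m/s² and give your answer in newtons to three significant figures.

39.1 N

Take the radial direction toward the centre of the circle as positive. The component of the weight along the string toward the centre is −mg cos φ (φ measured from the bottom), so Newton's second law along the string gives T − mg cos φ = m v²/r.
cos 31.0° = 0.8572, so T = m(v²/r + g cos φ) = 2.06 × ((5.17)²/2.53 + 9.8 × 0.8572) = 2.06 × (10.56 + (8.400)) = 2.06 × 18.97 = 39.07 N.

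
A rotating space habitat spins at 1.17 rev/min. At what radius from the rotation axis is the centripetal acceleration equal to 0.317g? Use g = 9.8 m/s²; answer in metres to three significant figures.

ω = 1.17 rev/min × 2π/60 = 0.1225 rad/s.
a_c = ω²r = 0.317g ⇒ r = 0.317 × 9.8 / (0.1225)² = 3.107/0.01501 = 206.9 m.

207 m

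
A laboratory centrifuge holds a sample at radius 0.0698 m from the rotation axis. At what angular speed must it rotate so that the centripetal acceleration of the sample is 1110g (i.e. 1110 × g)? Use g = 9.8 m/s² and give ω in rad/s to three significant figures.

395 rad/s

Centripetal acceleration a_c = ω²r. Setting ω²r = 1110g:
ω = √(1110g / r) = √(1110 × 9.8 / 0.0698) = √155800 = 394.8 rad/s.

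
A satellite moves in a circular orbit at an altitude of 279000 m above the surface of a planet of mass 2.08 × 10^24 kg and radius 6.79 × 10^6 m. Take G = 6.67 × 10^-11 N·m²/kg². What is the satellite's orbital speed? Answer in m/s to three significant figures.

4430 m/s

Orbital radius r = R + h = 6.79 × 10^6 + 279000 = 7.069 × 10^6 m.
Gravity supplies the centripetal force: G M m / r² = m v² / r, so v = √(GM/r).
v = √(6.67 × 10^-11 × 2.08 × 10^24 / 7.069 × 10^6) = √(1.963 × 10^7) = 4430 m/s.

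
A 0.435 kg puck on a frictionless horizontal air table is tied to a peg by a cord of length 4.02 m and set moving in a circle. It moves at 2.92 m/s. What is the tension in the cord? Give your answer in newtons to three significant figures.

0.923 N

The tension is the only horizontal force, so it supplies the full centripetal force: T = m v²/r = 0.435 × (2.920)²/4.02 = 0.435 × 8.526/4.02 = 0.9226 N.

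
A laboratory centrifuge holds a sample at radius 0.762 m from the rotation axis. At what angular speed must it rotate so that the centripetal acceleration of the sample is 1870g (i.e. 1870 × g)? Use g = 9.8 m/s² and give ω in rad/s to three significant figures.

155 rad/s

Centripetal acceleration a_c = ω²r. Setting ω²r = 1870g:
ω = √(1870g / r) = √(1870 × 9.8 / 0.762) = √24050 = 155.1 rad/s.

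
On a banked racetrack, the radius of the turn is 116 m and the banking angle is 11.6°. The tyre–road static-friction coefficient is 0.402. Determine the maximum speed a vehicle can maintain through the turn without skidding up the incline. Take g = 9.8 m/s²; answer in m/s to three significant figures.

At the maximum speed, friction acts down the slope at its limiting value f = μN. Radially (horizontal, toward centre): N sinθ + μN cosθ = mv²/r. Vertically: N cosθ − μN sinθ = mg.
Dividing: v² = r g (sinθ + μcosθ)/(cosθ − μsinθ).
sinθ + μcosθ = 0.2011 + 0.402×0.9796 = 0.5949; cosθ − μsinθ = 0.9796 − 0.402×0.2011 = 0.8987.
v² = 116 × 9.8 × 0.5949/0.8987 = 752.4 m²/s², so v = 27.43 m/s.

27.4 m/s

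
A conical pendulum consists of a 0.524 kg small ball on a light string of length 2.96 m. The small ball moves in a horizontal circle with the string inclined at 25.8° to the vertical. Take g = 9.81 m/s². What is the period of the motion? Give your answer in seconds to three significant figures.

r = L sinθ = 1.288 m. From T sinθ = mω²r and T cosθ = mg: tanθ = ω²r/g, so ω² = g tanθ / r = g/(L cosθ).
ω = √(g/(L cosθ)) = √(9.81/(2.96 × 0.9003)) = √3.681 = 1.919 rad/s.
Period = 2π/ω = 3.275 s.

3.27 s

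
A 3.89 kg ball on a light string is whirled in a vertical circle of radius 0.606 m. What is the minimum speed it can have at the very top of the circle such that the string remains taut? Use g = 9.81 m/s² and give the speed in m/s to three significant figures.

At the top, both weight mg and T point toward the centre: T + mg = mv²/r.
At minimum speed T → 0, so mg = mv_min²/r ⇒ v_min = √(g r) = √(9.81 × 0.606) = 2.438 m/s.

2.44 m/s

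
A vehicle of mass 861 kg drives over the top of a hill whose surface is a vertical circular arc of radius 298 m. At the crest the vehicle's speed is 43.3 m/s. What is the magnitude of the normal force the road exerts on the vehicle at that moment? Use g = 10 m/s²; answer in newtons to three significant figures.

3190 N

At the crest the centripetal acceleration points downward (toward the centre of the arc), so mg − N = mv²/r.
N = m(g − v²/r) = 861 × (10.0 − (43.3)²/298) = 861 × (10.0 − 6.292) = 861 × 3.708 = 3193 N.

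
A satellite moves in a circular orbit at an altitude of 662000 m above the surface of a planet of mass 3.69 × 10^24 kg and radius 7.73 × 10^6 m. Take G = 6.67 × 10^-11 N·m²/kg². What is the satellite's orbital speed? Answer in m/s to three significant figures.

5420 m/s

Orbital radius r = R + h = 7.73 × 10^6 + 662000 = 8.392 × 10^6 m.
Gravity supplies the centripetal force: G M m / r² = m v² / r, so v = √(GM/r).
v = √(6.67 × 10^-11 × 3.69 × 10^24 / 8.392 × 10^6) = √(2.933 × 10^7) = 5416 m/s.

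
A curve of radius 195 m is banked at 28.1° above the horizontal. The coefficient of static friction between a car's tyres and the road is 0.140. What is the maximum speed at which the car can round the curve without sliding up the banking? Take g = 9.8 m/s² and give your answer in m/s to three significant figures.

37.3 m/s

At the maximum speed, friction acts down the slope at its limiting value f = μN. Radially (horizontal, toward centre): N sinθ + μN cosθ = mv²/r. Vertically: N cosθ − μN sinθ = mg.
Dividing: v² = r g (sinθ + μcosθ)/(cosθ − μsinθ).
sinθ + μcosθ = 0.4710 + 0.140×0.8821 = 0.5945; cosθ − μsinθ = 0.8821 − 0.140×0.4710 = 0.8162.
v² = 195 × 9.8 × 0.5945/0.8162 = 1392 m²/s², so v = 37.31 m/s.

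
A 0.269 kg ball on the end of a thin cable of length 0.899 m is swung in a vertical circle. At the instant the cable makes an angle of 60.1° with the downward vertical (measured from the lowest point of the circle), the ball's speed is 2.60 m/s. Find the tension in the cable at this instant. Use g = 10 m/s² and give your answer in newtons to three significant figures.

3.36 N

Take the radial direction toward the centre of the circle as positive. The component of the weight along the string toward the centre is −mg cos φ (φ measured from the bottom), so Newton's second law along the string gives T − mg cos φ = m v²/r.
cos 60.1° = 0.4985, so T = m(v²/r + g cos φ) = 0.269 × ((2.60)²/0.899 + 10.0 × 0.4985) = 0.269 × (7.519 + (4.985)) = 0.269 × 12.50 = 3.364 N.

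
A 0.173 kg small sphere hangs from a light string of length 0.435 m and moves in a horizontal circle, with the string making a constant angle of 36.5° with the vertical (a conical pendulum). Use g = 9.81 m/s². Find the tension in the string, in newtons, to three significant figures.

2.11 N

Vertically the bob has no acceleration, so T cosθ = mg.
T = mg/cosθ = 0.173 × 9.81 / cos 36.5° = 1.697/0.8039 = 2.111 N.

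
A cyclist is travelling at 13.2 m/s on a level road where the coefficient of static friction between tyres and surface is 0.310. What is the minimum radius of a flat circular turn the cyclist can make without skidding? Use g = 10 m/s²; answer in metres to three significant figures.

At the limit, μ_s m g = m v²/r, so r_min = v²/(μ_s g) = (13.2)²/(0.310 × 10.0) = 174.2/3.100 = 56.21 m.

56.2 m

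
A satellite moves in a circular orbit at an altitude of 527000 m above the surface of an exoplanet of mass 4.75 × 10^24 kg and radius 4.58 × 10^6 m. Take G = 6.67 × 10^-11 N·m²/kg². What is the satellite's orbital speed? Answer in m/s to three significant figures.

Orbital radius r = R + h = 4.58 × 10^6 + 527000 = 5.107 × 10^6 m.
Gravity supplies the centripetal force: G M m / r² = m v² / r, so v = √(GM/r).
v = √(6.67 × 10^-11 × 4.75 × 10^24 / 5.107 × 10^6) = √(6.204 × 10^7) = 7876 m/s.

7880 m/s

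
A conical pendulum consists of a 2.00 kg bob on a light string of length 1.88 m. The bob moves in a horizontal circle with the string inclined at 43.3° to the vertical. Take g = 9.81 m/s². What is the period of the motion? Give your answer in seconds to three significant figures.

r = L sinθ = 1.289 m. From T sinθ = mω²r and T cosθ = mg: tanθ = ω²r/g, so ω² = g tanθ / r = g/(L cosθ).
ω = √(g/(L cosθ)) = √(9.81/(1.88 × 0.7278)) = √7.170 = 2.678 rad/s.
Period = 2π/ω = 2.347 s.

2.35 s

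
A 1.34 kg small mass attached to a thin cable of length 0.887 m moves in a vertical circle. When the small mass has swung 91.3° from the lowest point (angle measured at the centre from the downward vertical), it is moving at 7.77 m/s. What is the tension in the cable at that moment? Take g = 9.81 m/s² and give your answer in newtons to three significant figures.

Take the radial direction toward the centre of the circle as positive. The component of the weight along the string toward the centre is −mg cos φ (φ measured from the bottom), so Newton's second law along the string gives T − mg cos φ = m v²/r.
cos 91.3° = -0.02269, so T = m(v²/r + g cos φ) = 1.34 × ((7.77)²/0.887 + 9.81 × -0.02269) = 1.34 × (68.06 + (-0.2226)) = 1.34 × 67.84 = 90.91 N.

90.9 N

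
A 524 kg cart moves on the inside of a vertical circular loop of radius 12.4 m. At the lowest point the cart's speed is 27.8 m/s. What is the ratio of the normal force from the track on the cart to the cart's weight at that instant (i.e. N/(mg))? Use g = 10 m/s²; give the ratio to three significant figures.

7.23

At the bottom, N − mg = mv²/r, so N = m(v²/r + g) and N/(mg) = v²/(rg) + 1 = (27.8)²/(12.4 × 10.0) + 1 = 6.233 + 1 = 7.233.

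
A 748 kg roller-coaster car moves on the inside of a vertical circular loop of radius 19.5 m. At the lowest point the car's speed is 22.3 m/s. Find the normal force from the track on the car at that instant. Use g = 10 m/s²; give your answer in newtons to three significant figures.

At the lowest point, N points up (toward the centre) and the weight mg points down (away from the centre), so the net inward force is N − mg = mv²/r.
N = m(v²/r + g) = 748 × ((22.3)²/19.5 + 10.0) = 748 × (25.50 + 10.0) = 748 × 35.50 = 26560 N.

26600 N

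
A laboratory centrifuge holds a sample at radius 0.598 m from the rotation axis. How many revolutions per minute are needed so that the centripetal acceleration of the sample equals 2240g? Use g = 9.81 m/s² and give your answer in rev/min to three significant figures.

Require ω²r = 2240g, so ω = √(2240 × 9.81/0.598) = 191.7 rad/s.
In rev/min: ω × 60/(2π) = 191.7 × 60/(2π) = 1831 rev/min.

1830 rev/min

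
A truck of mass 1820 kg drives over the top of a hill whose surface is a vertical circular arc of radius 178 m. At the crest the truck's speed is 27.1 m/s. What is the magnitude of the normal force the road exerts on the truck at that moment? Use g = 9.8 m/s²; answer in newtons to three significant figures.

10300 N

At the crest the centripetal acceleration points downward (toward the centre of the arc), so mg − N = mv²/r.
N = m(g − v²/r) = 1820 × (9.8 − (27.1)²/178) = 1820 × (9.8 − 4.126) = 1820 × 5.674 = 10330 N.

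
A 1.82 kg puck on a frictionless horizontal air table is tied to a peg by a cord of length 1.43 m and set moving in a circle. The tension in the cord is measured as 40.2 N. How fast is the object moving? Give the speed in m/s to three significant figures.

5.62 m/s

T = m v²/r ⇒ v = √(T r / m) = √(40.2 × 1.43 / 1.82) = √31.59 = 5.620 m/s.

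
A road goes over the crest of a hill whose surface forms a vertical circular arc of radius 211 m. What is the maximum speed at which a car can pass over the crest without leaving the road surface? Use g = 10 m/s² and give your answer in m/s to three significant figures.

At the crest the centre of the circle is below the car, so the net downward (centripetal) force is mg − N = mv²/r.
The car leaves the road when N → 0, giving v_max = √(g r) = √(10.0 × 211) = 45.93 m/s.

45.9 m/s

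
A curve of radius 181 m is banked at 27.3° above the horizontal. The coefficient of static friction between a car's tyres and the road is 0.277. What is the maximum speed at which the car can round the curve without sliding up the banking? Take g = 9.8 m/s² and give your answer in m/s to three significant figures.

40.5 m/s

At the maximum speed, friction acts down the slope at its limiting value f = μN. Radially (horizontal, toward centre): N sinθ + μN cosθ = mv²/r. Vertically: N cosθ − μN sinθ = mg.
Dividing: v² = r g (sinθ + μcosθ)/(cosθ − μsinθ).
sinθ + μcosθ = 0.4586 + 0.277×0.8886 = 0.7048; cosθ − μsinθ = 0.8886 − 0.277×0.4586 = 0.7616.
v² = 181 × 9.8 × 0.7048/0.7616 = 1642 m²/s², so v = 40.52 m/s.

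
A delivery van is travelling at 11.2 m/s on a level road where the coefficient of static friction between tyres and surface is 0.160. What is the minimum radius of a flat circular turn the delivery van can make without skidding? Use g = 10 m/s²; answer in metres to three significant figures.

78.4 m

At the limit, μ_s m g = m v²/r, so r_min = v²/(μ_s g) = (11.2)²/(0.160 × 10.0) = 125.4/1.600 = 78.40 m.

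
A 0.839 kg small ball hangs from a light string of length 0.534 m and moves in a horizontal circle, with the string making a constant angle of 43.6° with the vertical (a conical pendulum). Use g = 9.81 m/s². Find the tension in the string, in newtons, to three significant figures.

Vertically the bob has no acceleration, so T cosθ = mg.
T = mg/cosθ = 0.839 × 9.81 / cos 43.6° = 8.231/0.7242 = 11.37 N.

11.4 N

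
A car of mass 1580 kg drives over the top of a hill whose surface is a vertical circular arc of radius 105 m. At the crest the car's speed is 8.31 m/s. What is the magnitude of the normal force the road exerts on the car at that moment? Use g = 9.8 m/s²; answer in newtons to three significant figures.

At the crest the centripetal acceleration points downward (toward the centre of the arc), so mg − N = mv²/r.
N = m(g − v²/r) = 1580 × (9.8 − (8.31)²/105) = 1580 × (9.8 − 0.6577) = 1580 × 9.142 = 14440 N.

14400 N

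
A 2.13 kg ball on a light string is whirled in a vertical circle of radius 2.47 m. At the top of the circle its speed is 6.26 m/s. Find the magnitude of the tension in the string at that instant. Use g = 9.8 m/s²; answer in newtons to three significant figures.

At the top, both T and the weight mg point inward (toward the centre), so T + mg = mv²/r.
T = m(v²/r − g) = 2.13 × ((6.26)²/2.47 − 9.8) = 2.13 × (15.87 − 9.8) = 2.13 × 6.065 = 12.92 N.

12.9 N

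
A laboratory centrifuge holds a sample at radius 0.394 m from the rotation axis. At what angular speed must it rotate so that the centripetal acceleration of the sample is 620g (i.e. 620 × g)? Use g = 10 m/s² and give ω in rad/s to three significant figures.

125 rad/s

Centripetal acceleration a_c = ω²r. Setting ω²r = 620g:
ω = √(620g / r) = √(620 × 10.0 / 0.394) = √15740 = 125.4 rad/s.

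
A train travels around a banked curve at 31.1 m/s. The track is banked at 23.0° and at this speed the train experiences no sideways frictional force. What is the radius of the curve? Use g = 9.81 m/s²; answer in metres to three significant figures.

232 m

Frictionless banking: tanθ = v²/(rg), so r = v²/(g tanθ).
r = (31.1)²/(9.81 × tan 23.0°) = 967.2/(9.81 × 0.4245) = 967.2/4.164 = 232.3 m.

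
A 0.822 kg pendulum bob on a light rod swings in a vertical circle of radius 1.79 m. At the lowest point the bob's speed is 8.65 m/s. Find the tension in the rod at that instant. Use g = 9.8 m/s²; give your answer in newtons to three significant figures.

At the lowest point, T points up (toward the centre) and the weight mg points down (away from the centre), so the net inward force is T − mg = mv²/r.
T = m(v²/r + g) = 0.822 × ((8.65)²/1.79 + 9.8) = 0.822 × (41.80 + 9.8) = 0.822 × 51.60 = 42.42 N.

42.4 N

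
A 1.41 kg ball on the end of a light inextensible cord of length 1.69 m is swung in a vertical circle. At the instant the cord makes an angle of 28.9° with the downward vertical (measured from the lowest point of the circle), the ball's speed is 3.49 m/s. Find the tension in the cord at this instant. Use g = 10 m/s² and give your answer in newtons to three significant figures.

22.5 N

Take the radial direction toward the centre of the circle as positive. The component of the weight along the string toward the centre is −mg cos φ (φ measured from the bottom), so Newton's second law along the string gives T − mg cos φ = m v²/r.
cos 28.9° = 0.8755, so T = m(v²/r + g cos φ) = 1.41 × ((3.49)²/1.69 + 10.0 × 0.8755) = 1.41 × (7.207 + (8.755)) = 1.41 × 15.96 = 22.51 N.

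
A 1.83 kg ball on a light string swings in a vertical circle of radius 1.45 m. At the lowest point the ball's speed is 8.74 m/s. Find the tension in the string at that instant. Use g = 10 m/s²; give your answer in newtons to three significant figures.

At the lowest point, T points up (toward the centre) and the weight mg points down (away from the centre), so the net inward force is T − mg = mv²/r.
T = m(v²/r + g) = 1.83 × ((8.74)²/1.45 + 10.0) = 1.83 × (52.68 + 10.0) = 1.83 × 62.68 = 114.7 N.

115 N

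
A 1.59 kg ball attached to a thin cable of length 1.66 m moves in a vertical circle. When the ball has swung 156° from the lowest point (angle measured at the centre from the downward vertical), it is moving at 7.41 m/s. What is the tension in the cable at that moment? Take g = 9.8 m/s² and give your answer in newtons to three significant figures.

38.4 N

Take the radial direction toward the centre of the circle as positive. The component of the weight along the string toward the centre is −mg cos φ (φ measured from the bottom), so Newton's second law along the string gives T − mg cos φ = m v²/r.
cos 156° = -0.9135, so T = m(v²/r + g cos φ) = 1.59 × ((7.41)²/1.66 + 9.8 × -0.9135) = 1.59 × (33.08 + (-8.953)) = 1.59 × 24.12 = 38.36 N.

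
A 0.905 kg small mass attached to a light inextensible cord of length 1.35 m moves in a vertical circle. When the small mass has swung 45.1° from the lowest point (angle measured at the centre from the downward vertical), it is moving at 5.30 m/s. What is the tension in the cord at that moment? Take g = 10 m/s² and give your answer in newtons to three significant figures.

25.2 N

Take the radial direction toward the centre of the circle as positive. The component of the weight along the string toward the centre is −mg cos φ (φ measured from the bottom), so Newton's second law along the string gives T − mg cos φ = m v²/r.
cos 45.1° = 0.7059, so T = m(v²/r + g cos φ) = 0.905 × ((5.30)²/1.35 + 10.0 × 0.7059) = 0.905 × (20.81 + (7.059)) = 0.905 × 27.87 = 25.22 N.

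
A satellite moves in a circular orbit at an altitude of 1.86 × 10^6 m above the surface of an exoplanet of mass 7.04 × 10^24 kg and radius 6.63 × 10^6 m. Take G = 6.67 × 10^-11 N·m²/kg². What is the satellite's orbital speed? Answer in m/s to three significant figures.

7440 m/s

Orbital radius r = R + h = 6.63 × 10^6 + 1.86 × 10^6 = 8.490 × 10^6 m.
Gravity supplies the centripetal force: G M m / r² = m v² / r, so v = √(GM/r).
v = √(6.67 × 10^-11 × 7.04 × 10^24 / 8.490 × 10^6) = √(5.531 × 10^7) = 7437 m/s.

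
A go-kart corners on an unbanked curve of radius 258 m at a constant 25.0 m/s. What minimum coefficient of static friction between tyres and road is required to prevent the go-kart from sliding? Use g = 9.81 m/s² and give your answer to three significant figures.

Friction provides the centripetal force: μ_s m g = m v²/r, so μ_s = v²/(g r) = (25.00)²/(9.81 × 258) = 625.0/2531 = 0.2469.

0.247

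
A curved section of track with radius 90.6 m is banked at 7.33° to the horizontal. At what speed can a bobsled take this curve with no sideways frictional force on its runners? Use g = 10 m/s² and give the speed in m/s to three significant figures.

10.8 m/s

On a frictionless banked curve, N sinθ = mv²/r and N cosθ = mg, so tanθ = v²/(rg).
v = √(r g tanθ) = √(90.6 × 10.0 × tan 7.33°) = √(90.6 × 10.0 × 0.1286) = √116.5 = 10.80 m/s.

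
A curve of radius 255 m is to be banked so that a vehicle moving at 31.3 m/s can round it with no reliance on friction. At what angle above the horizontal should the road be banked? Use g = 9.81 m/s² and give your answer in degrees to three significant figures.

21.4°

For a frictionless banked turn: horizontally N sinθ = mv²/r and vertically N cosθ = mg.
Dividing: tanθ = v²/(r g) = (31.3)²/(255 × 9.81) = 979.7/2502 = 0.3916.
θ = arctan(0.3916) = 21.39°.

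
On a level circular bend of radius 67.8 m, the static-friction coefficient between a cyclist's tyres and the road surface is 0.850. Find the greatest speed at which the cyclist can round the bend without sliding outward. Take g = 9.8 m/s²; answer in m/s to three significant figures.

The only inward force on a level bend is static friction, so at the limit f_s = μ_s N = μ_s m g = m v²/r.
Mass cancels: v_max = √(μ_s g r) = √(0.850 × 9.8 × 67.8) = √564.8 = 23.76 m/s.

23.8 m/s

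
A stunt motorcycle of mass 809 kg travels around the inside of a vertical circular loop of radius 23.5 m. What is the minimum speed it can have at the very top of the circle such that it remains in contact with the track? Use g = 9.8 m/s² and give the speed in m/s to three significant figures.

15.2 m/s

At the top, both weight mg and N point toward the centre: N + mg = mv²/r.
At minimum speed N → 0, so mg = mv_min²/r ⇒ v_min = √(g r) = √(9.8 × 23.5) = 15.18 m/s.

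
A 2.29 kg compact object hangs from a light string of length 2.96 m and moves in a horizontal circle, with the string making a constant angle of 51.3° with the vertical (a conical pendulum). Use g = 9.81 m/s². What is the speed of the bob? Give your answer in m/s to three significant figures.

The radius of the circle is r = L sinθ = 2.96 × sin 51.3° = 2.310 m.
Horizontally T sinθ = mv²/r and vertically T cosθ = mg, so tanθ = v²/(rg).
v = √(r g tanθ) = √(2.310 × 9.81 × 1.248) = √28.29 = 5.319 m/s.

5.32 m/s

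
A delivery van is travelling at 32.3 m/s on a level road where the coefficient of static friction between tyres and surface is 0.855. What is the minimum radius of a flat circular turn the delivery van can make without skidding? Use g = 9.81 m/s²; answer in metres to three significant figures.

124 m

At the limit, μ_s m g = m v²/r, so r_min = v²/(μ_s g) = (32.3)²/(0.855 × 9.81) = 1043/8.388 = 124.4 m.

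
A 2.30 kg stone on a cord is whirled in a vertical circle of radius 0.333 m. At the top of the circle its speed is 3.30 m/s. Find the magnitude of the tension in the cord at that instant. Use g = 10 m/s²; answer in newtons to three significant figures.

52.2 N

At the top, both T and the weight mg point inward (toward the centre), so T + mg = mv²/r.
T = m(v²/r − g) = 2.30 × ((3.30)²/0.333 − 10.0) = 2.30 × (32.70 − 10.0) = 2.30 × 22.70 = 52.22 N.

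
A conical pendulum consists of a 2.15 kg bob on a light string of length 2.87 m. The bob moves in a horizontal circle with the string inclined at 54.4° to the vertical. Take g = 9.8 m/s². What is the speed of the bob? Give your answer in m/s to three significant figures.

The radius of the circle is r = L sinθ = 2.87 × sin 54.4° = 2.334 m.
Horizontally T sinθ = mv²/r and vertically T cosθ = mg, so tanθ = v²/(rg).
v = √(r g tanθ) = √(2.334 × 9.8 × 1.397) = √31.94 = 5.652 m/s.

5.65 m/s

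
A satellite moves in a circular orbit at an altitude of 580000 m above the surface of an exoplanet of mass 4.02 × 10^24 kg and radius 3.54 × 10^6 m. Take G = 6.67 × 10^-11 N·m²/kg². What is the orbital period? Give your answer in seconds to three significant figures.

r = R + h = 3.54 × 10^6 + 580000 = 4.120 × 10^6 m. Gravity provides the centripetal force: G M m / r² = m v² / r ⇒ v = √(GM/r) = 8067 m/s.
T = 2πr/v = 2π × 4.120 × 10^6 / 8067 = 3209 s.

3210 s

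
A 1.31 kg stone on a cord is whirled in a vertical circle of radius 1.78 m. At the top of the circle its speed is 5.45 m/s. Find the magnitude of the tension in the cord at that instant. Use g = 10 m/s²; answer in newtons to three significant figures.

8.76 N

At the top, both T and the weight mg point inward (toward the centre), so T + mg = mv²/r.
T = m(v²/r − g) = 1.31 × ((5.45)²/1.78 − 10.0) = 1.31 × (16.69 − 10.0) = 1.31 × 6.687 = 8.760 N.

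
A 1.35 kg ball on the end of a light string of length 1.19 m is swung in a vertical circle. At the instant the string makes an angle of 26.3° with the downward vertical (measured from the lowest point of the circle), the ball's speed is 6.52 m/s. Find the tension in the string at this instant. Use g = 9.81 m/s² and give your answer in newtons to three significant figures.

Take the radial direction toward the centre of the circle as positive. The component of the weight along the string toward the centre is −mg cos φ (φ measured from the bottom), so Newton's second law along the string gives T − mg cos φ = m v²/r.
cos 26.3° = 0.8965, so T = m(v²/r + g cos φ) = 1.35 × ((6.52)²/1.19 + 9.81 × 0.8965) = 1.35 × (35.72 + (8.795)) = 1.35 × 44.52 = 60.10 N.

60.1 N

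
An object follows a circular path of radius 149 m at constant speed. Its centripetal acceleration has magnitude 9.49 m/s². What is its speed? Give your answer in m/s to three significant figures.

a_c = v²/r ⇒ v = √(a_c · r) = √(9.49 × 149) = √1414 = 37.60 m/s.

37.6 m/s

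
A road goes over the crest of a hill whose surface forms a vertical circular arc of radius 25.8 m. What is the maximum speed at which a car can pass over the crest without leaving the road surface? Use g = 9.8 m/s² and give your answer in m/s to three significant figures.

15.9 m/s

At the crest the centre of the circle is below the car, so the net downward (centripetal) force is mg − N = mv²/r.
The car leaves the road when N → 0, giving v_max = √(g r) = √(9.8 × 25.8) = 15.90 m/s.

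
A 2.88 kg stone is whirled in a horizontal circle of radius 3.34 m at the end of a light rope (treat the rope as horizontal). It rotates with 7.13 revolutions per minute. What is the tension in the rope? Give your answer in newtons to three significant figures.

5.36 N

ω = 7.13 rev/min × 2π/60 = 0.7467 rad/s, so v = ωr = 0.7467 × 3.34 = 2.494 m/s.
The tension is the only horizontal force, so it supplies the full centripetal force: T = m v²/r = 2.88 × (2.494)²/3.34 = 2.88 × 6.219/3.34 = 5.363 N.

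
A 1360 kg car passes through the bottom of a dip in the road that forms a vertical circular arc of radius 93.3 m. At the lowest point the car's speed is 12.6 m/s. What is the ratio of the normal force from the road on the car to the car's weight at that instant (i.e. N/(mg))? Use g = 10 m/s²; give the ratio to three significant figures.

1.17

At the bottom, N − mg = mv²/r, so N = m(v²/r + g) and N/(mg) = v²/(rg) + 1 = (12.6)²/(93.3 × 10.0) + 1 = 0.1702 + 1 = 1.170.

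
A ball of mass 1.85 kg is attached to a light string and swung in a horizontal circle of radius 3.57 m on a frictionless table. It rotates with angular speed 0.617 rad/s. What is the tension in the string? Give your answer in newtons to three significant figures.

2.51 N

v = ωr = 0.617 × 3.57 = 2.203 m/s.
The tension is the only horizontal force, so it supplies the full centripetal force: T = m v²/r = 1.85 × (2.203)²/3.57 = 1.85 × 4.852/3.57 = 2.514 N.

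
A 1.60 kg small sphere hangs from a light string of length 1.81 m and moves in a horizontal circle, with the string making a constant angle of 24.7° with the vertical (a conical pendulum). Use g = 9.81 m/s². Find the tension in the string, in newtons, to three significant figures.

17.3 N

Vertically the bob has no acceleration, so T cosθ = mg.
T = mg/cosθ = 1.60 × 9.81 / cos 24.7° = 15.70/0.9085 = 17.28 N.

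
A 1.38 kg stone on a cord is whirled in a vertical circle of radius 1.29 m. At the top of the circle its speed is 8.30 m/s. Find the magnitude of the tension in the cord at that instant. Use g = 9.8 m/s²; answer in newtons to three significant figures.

60.2 N

At the top, both T and the weight mg point inward (toward the centre), so T + mg = mv²/r.
T = m(v²/r − g) = 1.38 × ((8.30)²/1.29 − 9.8) = 1.38 × (53.40 − 9.8) = 1.38 × 43.60 = 60.17 N.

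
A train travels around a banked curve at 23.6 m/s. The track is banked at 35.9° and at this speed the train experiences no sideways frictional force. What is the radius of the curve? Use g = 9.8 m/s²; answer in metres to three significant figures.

78.5 m

Frictionless banking: tanθ = v²/(rg), so r = v²/(g tanθ).
r = (23.6)²/(9.8 × tan 35.9°) = 557.0/(9.8 × 0.7239) = 557.0/7.094 = 78.51 m.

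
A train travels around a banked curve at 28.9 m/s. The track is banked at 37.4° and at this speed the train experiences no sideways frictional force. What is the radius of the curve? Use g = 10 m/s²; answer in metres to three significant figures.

109 m

Frictionless banking: tanθ = v²/(rg), so r = v²/(g tanθ).
r = (28.9)²/(10.0 × tan 37.4°) = 835.2/(10.0 × 0.7646) = 835.2/7.646 = 109.2 m.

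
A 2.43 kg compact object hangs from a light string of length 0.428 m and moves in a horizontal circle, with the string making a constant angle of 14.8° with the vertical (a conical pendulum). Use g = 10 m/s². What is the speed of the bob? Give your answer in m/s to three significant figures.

The radius of the circle is r = L sinθ = 0.428 × sin 14.8° = 0.1093 m.
Horizontally T sinθ = mv²/r and vertically T cosθ = mg, so tanθ = v²/(rg).
v = √(r g tanθ) = √(0.1093 × 10.0 × 0.2642) = √0.2889 = 0.5375 m/s.

0.537 m/s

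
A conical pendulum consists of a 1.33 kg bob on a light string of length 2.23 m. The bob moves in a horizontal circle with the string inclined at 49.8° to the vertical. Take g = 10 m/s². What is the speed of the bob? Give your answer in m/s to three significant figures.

4.49 m/s

The radius of the circle is r = L sinθ = 2.23 × sin 49.8° = 1.703 m.
Horizontally T sinθ = mv²/r and vertically T cosθ = mg, so tanθ = v²/(rg).
v = √(r g tanθ) = √(1.703 × 10.0 × 1.183) = √20.16 = 4.489 m/s.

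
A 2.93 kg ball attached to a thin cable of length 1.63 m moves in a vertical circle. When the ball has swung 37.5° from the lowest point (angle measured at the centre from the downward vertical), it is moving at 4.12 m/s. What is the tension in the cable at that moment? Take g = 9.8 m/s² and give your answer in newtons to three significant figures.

53.3 N

Take the radial direction toward the centre of the circle as positive. The component of the weight along the string toward the centre is −mg cos φ (φ measured from the bottom), so Newton's second law along the string gives T − mg cos φ = m v²/r.
cos 37.5° = 0.7934, so T = m(v²/r + g cos φ) = 2.93 × ((4.12)²/1.63 + 9.8 × 0.7934) = 2.93 × (10.41 + (7.775)) = 2.93 × 18.19 = 53.29 N.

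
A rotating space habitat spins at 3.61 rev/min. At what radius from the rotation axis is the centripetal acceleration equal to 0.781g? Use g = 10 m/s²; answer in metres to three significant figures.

ω = 3.61 rev/min × 2π/60 = 0.3780 rad/s.
a_c = ω²r = 0.781g ⇒ r = 0.781 × 10.0 / (0.3780)² = 7.810/0.1429 = 54.65 m.

54.6 m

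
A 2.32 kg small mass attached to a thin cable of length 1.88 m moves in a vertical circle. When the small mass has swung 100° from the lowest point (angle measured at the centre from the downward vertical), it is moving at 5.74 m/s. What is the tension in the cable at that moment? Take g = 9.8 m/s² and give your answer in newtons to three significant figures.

Take the radial direction toward the centre of the circle as positive. The component of the weight along the string toward the centre is −mg cos φ (φ measured from the bottom), so Newton's second law along the string gives T − mg cos φ = m v²/r.
cos 100° = -0.1736, so T = m(v²/r + g cos φ) = 2.32 × ((5.74)²/1.88 + 9.8 × -0.1736) = 2.32 × (17.53 + (-1.702)) = 2.32 × 15.82 = 36.71 N.

36.7 N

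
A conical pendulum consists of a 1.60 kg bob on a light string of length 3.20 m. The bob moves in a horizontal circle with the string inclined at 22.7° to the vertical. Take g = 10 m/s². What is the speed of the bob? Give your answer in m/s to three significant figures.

The radius of the circle is r = L sinθ = 3.20 × sin 22.7° = 1.235 m.
Horizontally T sinθ = mv²/r and vertically T cosθ = mg, so tanθ = v²/(rg).
v = √(r g tanθ) = √(1.235 × 10.0 × 0.4183) = √5.166 = 2.273 m/s.

2.27 m/s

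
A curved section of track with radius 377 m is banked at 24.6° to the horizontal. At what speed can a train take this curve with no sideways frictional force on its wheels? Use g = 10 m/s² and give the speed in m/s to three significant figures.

41.5 m/s

On a frictionless banked curve, N sinθ = mv²/r and N cosθ = mg, so tanθ = v²/(rg).
v = √(r g tanθ) = √(377 × 10.0 × tan 24.6°) = √(377 × 10.0 × 0.4578) = √1726 = 41.55 m/s.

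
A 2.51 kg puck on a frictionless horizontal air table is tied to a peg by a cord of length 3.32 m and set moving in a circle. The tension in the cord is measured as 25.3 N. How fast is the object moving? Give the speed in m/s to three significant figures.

5.78 m/s

T = m v²/r ⇒ v = √(T r / m) = √(25.3 × 3.32 / 2.51) = √33.46 = 5.785 m/s.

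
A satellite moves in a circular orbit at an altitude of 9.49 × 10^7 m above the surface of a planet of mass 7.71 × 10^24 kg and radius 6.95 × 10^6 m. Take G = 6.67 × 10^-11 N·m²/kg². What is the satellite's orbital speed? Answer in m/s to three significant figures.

2250 m/s

Orbital radius r = R + h = 6.95 × 10^6 + 9.49 × 10^7 = 1.019 × 10^8 m.
Gravity supplies the centripetal force: G M m / r² = m v² / r, so v = √(GM/r).
v = √(6.67 × 10^-11 × 7.71 × 10^24 / 1.019 × 10^8) = √(5.049 × 10^6) = 2247 m/s.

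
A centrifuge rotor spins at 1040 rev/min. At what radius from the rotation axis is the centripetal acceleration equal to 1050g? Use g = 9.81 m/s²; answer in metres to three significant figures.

0.868 m

ω = 1040 rev/min × 2π/60 = 108.9 rad/s.
a_c = ω²r = 1050g ⇒ r = 1050 × 9.81 / (108.9)² = 10300/11860 = 0.8684 m.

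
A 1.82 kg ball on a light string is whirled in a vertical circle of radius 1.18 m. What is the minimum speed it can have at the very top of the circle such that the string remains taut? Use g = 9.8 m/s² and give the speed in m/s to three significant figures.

3.40 m/s

At the top, both weight mg and T point toward the centre: T + mg = mv²/r.
At minimum speed T → 0, so mg = mv_min²/r ⇒ v_min = √(g r) = √(9.8 × 1.18) = 3.401 m/s.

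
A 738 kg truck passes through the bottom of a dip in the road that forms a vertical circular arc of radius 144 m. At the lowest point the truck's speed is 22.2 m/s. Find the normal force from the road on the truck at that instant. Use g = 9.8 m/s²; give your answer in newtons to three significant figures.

9760 N

At the lowest point, N points up (toward the centre) and the weight mg points down (away from the centre), so the net inward force is N − mg = mv²/r.
N = m(v²/r + g) = 738 × ((22.2)²/144 + 9.8) = 738 × (3.422 + 9.8) = 738 × 13.22 = 9758 N.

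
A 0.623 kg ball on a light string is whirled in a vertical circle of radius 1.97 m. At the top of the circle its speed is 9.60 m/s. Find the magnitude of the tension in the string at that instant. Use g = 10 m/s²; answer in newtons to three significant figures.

At the top, both T and the weight mg point inward (toward the centre), so T + mg = mv²/r.
T = m(v²/r − g) = 0.623 × ((9.60)²/1.97 − 10.0) = 0.623 × (46.78 − 10.0) = 0.623 × 36.78 = 22.92 N.

22.9 N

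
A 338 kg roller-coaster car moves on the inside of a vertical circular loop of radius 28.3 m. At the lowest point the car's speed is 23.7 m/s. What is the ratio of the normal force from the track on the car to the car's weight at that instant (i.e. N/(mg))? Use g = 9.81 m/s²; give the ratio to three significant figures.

3.02

At the bottom, N − mg = mv²/r, so N = m(v²/r + g) and N/(mg) = v²/(rg) + 1 = (23.7)²/(28.3 × 9.81) + 1 = 2.023 + 1 = 3.023.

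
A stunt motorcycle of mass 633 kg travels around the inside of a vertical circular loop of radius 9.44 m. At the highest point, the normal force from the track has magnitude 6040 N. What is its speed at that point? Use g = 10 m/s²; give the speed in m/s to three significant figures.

13.6 m/s

At the top, N + mg = mv²/r, so v = √(r(N/m + g)) = √(9.44 × (6040/633 + 10.0)) = √(9.44 × 19.54) = √184.5 = 13.58 m/s.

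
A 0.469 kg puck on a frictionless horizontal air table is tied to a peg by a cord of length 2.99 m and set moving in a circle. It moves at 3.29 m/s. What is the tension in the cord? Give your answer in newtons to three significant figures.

The tension is the only horizontal force, so it supplies the full centripetal force: T = m v²/r = 0.469 × (3.290)²/2.99 = 0.469 × 10.82/2.99 = 1.698 N.

1.70 N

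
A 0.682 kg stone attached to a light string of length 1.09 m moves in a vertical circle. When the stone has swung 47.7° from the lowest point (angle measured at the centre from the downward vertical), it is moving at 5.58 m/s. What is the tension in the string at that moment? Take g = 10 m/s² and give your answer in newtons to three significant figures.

Take the radial direction toward the centre of the circle as positive. The component of the weight along the string toward the centre is −mg cos φ (φ measured from the bottom), so Newton's second law along the string gives T − mg cos φ = m v²/r.
cos 47.7° = 0.6730, so T = m(v²/r + g cos φ) = 0.682 × ((5.58)²/1.09 + 10.0 × 0.6730) = 0.682 × (28.57 + (6.730)) = 0.682 × 35.30 = 24.07 N.

24.1 N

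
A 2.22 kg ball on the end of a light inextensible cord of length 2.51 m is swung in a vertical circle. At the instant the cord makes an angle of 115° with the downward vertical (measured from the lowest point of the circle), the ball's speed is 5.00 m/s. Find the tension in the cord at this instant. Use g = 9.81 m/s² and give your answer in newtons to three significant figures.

12.9 N

Take the radial direction toward the centre of the circle as positive. The component of the weight along the string toward the centre is −mg cos φ (φ measured from the bottom), so Newton's second law along the string gives T − mg cos φ = m v²/r.
cos 115° = -0.4226, so T = m(v²/r + g cos φ) = 2.22 × ((5.00)²/2.51 + 9.81 × -0.4226) = 2.22 × (9.960 + (-4.146)) = 2.22 × 5.814 = 12.91 N.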